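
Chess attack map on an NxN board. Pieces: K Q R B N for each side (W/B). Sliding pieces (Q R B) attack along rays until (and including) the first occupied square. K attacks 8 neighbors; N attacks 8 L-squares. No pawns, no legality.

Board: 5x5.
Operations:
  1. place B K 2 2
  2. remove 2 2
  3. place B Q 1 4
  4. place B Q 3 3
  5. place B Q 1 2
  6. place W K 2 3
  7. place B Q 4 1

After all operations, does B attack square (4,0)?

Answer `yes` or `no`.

Op 1: place BK@(2,2)
Op 2: remove (2,2)
Op 3: place BQ@(1,4)
Op 4: place BQ@(3,3)
Op 5: place BQ@(1,2)
Op 6: place WK@(2,3)
Op 7: place BQ@(4,1)
Per-piece attacks for B:
  BQ@(1,2): attacks (1,3) (1,4) (1,1) (1,0) (2,2) (3,2) (4,2) (0,2) (2,3) (2,1) (3,0) (0,3) (0,1) [ray(0,1) blocked at (1,4); ray(1,1) blocked at (2,3)]
  BQ@(1,4): attacks (1,3) (1,2) (2,4) (3,4) (4,4) (0,4) (2,3) (0,3) [ray(0,-1) blocked at (1,2); ray(1,-1) blocked at (2,3)]
  BQ@(3,3): attacks (3,4) (3,2) (3,1) (3,0) (4,3) (2,3) (4,4) (4,2) (2,4) (2,2) (1,1) (0,0) [ray(-1,0) blocked at (2,3)]
  BQ@(4,1): attacks (4,2) (4,3) (4,4) (4,0) (3,1) (2,1) (1,1) (0,1) (3,2) (2,3) (3,0) [ray(-1,1) blocked at (2,3)]
B attacks (4,0): yes

Answer: yes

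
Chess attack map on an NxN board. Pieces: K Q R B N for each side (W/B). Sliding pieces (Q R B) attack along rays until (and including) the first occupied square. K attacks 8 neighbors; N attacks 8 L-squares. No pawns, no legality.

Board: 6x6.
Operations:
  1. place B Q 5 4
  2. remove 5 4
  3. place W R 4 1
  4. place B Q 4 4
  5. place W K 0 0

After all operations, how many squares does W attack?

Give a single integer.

Answer: 10

Derivation:
Op 1: place BQ@(5,4)
Op 2: remove (5,4)
Op 3: place WR@(4,1)
Op 4: place BQ@(4,4)
Op 5: place WK@(0,0)
Per-piece attacks for W:
  WK@(0,0): attacks (0,1) (1,0) (1,1)
  WR@(4,1): attacks (4,2) (4,3) (4,4) (4,0) (5,1) (3,1) (2,1) (1,1) (0,1) [ray(0,1) blocked at (4,4)]
Union (10 distinct): (0,1) (1,0) (1,1) (2,1) (3,1) (4,0) (4,2) (4,3) (4,4) (5,1)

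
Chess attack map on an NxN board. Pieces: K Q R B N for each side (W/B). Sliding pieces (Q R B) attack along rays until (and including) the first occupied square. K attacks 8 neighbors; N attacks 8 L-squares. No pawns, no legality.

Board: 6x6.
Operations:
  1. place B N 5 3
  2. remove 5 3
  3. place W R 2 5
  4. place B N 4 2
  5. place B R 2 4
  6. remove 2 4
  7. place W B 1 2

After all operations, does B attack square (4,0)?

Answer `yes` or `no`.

Op 1: place BN@(5,3)
Op 2: remove (5,3)
Op 3: place WR@(2,5)
Op 4: place BN@(4,2)
Op 5: place BR@(2,4)
Op 6: remove (2,4)
Op 7: place WB@(1,2)
Per-piece attacks for B:
  BN@(4,2): attacks (5,4) (3,4) (2,3) (5,0) (3,0) (2,1)
B attacks (4,0): no

Answer: no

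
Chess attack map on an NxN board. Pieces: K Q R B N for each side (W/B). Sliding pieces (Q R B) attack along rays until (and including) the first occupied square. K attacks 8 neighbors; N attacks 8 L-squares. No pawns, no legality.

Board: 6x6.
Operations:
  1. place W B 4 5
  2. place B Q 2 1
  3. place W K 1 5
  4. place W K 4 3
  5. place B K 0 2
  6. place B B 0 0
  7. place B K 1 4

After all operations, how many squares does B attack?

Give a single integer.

Answer: 23

Derivation:
Op 1: place WB@(4,5)
Op 2: place BQ@(2,1)
Op 3: place WK@(1,5)
Op 4: place WK@(4,3)
Op 5: place BK@(0,2)
Op 6: place BB@(0,0)
Op 7: place BK@(1,4)
Per-piece attacks for B:
  BB@(0,0): attacks (1,1) (2,2) (3,3) (4,4) (5,5)
  BK@(0,2): attacks (0,3) (0,1) (1,2) (1,3) (1,1)
  BK@(1,4): attacks (1,5) (1,3) (2,4) (0,4) (2,5) (2,3) (0,5) (0,3)
  BQ@(2,1): attacks (2,2) (2,3) (2,4) (2,5) (2,0) (3,1) (4,1) (5,1) (1,1) (0,1) (3,2) (4,3) (3,0) (1,2) (0,3) (1,0) [ray(1,1) blocked at (4,3)]
Union (23 distinct): (0,1) (0,3) (0,4) (0,5) (1,0) (1,1) (1,2) (1,3) (1,5) (2,0) (2,2) (2,3) (2,4) (2,5) (3,0) (3,1) (3,2) (3,3) (4,1) (4,3) (4,4) (5,1) (5,5)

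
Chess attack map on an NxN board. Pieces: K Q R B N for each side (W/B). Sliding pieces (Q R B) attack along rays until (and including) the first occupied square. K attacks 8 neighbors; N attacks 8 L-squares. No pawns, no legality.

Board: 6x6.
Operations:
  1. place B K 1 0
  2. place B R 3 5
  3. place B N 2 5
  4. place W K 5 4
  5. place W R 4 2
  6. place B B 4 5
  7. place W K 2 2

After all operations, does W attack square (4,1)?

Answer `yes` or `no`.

Op 1: place BK@(1,0)
Op 2: place BR@(3,5)
Op 3: place BN@(2,5)
Op 4: place WK@(5,4)
Op 5: place WR@(4,2)
Op 6: place BB@(4,5)
Op 7: place WK@(2,2)
Per-piece attacks for W:
  WK@(2,2): attacks (2,3) (2,1) (3,2) (1,2) (3,3) (3,1) (1,3) (1,1)
  WR@(4,2): attacks (4,3) (4,4) (4,5) (4,1) (4,0) (5,2) (3,2) (2,2) [ray(0,1) blocked at (4,5); ray(-1,0) blocked at (2,2)]
  WK@(5,4): attacks (5,5) (5,3) (4,4) (4,5) (4,3)
W attacks (4,1): yes

Answer: yes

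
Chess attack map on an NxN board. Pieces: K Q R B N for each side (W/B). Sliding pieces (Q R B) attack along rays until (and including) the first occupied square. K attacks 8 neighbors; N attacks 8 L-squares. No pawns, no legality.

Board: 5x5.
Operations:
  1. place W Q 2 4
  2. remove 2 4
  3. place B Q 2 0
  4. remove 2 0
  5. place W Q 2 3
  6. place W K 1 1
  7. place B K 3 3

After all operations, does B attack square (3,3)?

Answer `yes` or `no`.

Op 1: place WQ@(2,4)
Op 2: remove (2,4)
Op 3: place BQ@(2,0)
Op 4: remove (2,0)
Op 5: place WQ@(2,3)
Op 6: place WK@(1,1)
Op 7: place BK@(3,3)
Per-piece attacks for B:
  BK@(3,3): attacks (3,4) (3,2) (4,3) (2,3) (4,4) (4,2) (2,4) (2,2)
B attacks (3,3): no

Answer: no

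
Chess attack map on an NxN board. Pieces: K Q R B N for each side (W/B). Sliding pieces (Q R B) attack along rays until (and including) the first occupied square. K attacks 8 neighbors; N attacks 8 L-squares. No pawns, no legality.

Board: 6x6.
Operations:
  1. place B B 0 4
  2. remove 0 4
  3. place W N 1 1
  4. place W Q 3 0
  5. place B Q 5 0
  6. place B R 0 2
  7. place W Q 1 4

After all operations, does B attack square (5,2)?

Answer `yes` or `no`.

Answer: yes

Derivation:
Op 1: place BB@(0,4)
Op 2: remove (0,4)
Op 3: place WN@(1,1)
Op 4: place WQ@(3,0)
Op 5: place BQ@(5,0)
Op 6: place BR@(0,2)
Op 7: place WQ@(1,4)
Per-piece attacks for B:
  BR@(0,2): attacks (0,3) (0,4) (0,5) (0,1) (0,0) (1,2) (2,2) (3,2) (4,2) (5,2)
  BQ@(5,0): attacks (5,1) (5,2) (5,3) (5,4) (5,5) (4,0) (3,0) (4,1) (3,2) (2,3) (1,4) [ray(-1,0) blocked at (3,0); ray(-1,1) blocked at (1,4)]
B attacks (5,2): yes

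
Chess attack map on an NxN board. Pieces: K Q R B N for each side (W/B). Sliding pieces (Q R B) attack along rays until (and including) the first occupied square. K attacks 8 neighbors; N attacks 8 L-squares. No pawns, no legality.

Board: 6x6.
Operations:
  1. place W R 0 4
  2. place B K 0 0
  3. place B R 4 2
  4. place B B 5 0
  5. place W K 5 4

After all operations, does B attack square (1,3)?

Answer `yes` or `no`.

Answer: no

Derivation:
Op 1: place WR@(0,4)
Op 2: place BK@(0,0)
Op 3: place BR@(4,2)
Op 4: place BB@(5,0)
Op 5: place WK@(5,4)
Per-piece attacks for B:
  BK@(0,0): attacks (0,1) (1,0) (1,1)
  BR@(4,2): attacks (4,3) (4,4) (4,5) (4,1) (4,0) (5,2) (3,2) (2,2) (1,2) (0,2)
  BB@(5,0): attacks (4,1) (3,2) (2,3) (1,4) (0,5)
B attacks (1,3): no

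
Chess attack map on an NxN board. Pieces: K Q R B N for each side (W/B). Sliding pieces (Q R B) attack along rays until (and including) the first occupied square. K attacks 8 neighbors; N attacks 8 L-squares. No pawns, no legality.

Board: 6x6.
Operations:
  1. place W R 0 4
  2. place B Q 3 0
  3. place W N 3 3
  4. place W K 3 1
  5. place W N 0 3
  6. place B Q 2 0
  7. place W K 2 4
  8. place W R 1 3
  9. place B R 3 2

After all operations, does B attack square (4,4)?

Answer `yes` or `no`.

Op 1: place WR@(0,4)
Op 2: place BQ@(3,0)
Op 3: place WN@(3,3)
Op 4: place WK@(3,1)
Op 5: place WN@(0,3)
Op 6: place BQ@(2,0)
Op 7: place WK@(2,4)
Op 8: place WR@(1,3)
Op 9: place BR@(3,2)
Per-piece attacks for B:
  BQ@(2,0): attacks (2,1) (2,2) (2,3) (2,4) (3,0) (1,0) (0,0) (3,1) (1,1) (0,2) [ray(0,1) blocked at (2,4); ray(1,0) blocked at (3,0); ray(1,1) blocked at (3,1)]
  BQ@(3,0): attacks (3,1) (4,0) (5,0) (2,0) (4,1) (5,2) (2,1) (1,2) (0,3) [ray(0,1) blocked at (3,1); ray(-1,0) blocked at (2,0); ray(-1,1) blocked at (0,3)]
  BR@(3,2): attacks (3,3) (3,1) (4,2) (5,2) (2,2) (1,2) (0,2) [ray(0,1) blocked at (3,3); ray(0,-1) blocked at (3,1)]
B attacks (4,4): no

Answer: no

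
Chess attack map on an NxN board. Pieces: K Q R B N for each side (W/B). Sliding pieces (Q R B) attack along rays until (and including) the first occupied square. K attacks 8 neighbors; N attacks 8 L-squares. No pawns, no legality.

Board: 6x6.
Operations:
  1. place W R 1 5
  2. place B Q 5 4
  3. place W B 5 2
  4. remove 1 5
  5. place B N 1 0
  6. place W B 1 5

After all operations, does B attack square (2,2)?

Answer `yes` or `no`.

Answer: yes

Derivation:
Op 1: place WR@(1,5)
Op 2: place BQ@(5,4)
Op 3: place WB@(5,2)
Op 4: remove (1,5)
Op 5: place BN@(1,0)
Op 6: place WB@(1,5)
Per-piece attacks for B:
  BN@(1,0): attacks (2,2) (3,1) (0,2)
  BQ@(5,4): attacks (5,5) (5,3) (5,2) (4,4) (3,4) (2,4) (1,4) (0,4) (4,5) (4,3) (3,2) (2,1) (1,0) [ray(0,-1) blocked at (5,2); ray(-1,-1) blocked at (1,0)]
B attacks (2,2): yes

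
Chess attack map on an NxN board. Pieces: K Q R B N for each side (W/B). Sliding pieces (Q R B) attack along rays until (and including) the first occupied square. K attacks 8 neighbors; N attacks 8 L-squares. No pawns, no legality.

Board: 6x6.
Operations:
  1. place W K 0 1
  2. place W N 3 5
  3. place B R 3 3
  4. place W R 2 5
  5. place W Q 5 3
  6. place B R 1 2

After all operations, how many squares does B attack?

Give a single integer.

Op 1: place WK@(0,1)
Op 2: place WN@(3,5)
Op 3: place BR@(3,3)
Op 4: place WR@(2,5)
Op 5: place WQ@(5,3)
Op 6: place BR@(1,2)
Per-piece attacks for B:
  BR@(1,2): attacks (1,3) (1,4) (1,5) (1,1) (1,0) (2,2) (3,2) (4,2) (5,2) (0,2)
  BR@(3,3): attacks (3,4) (3,5) (3,2) (3,1) (3,0) (4,3) (5,3) (2,3) (1,3) (0,3) [ray(0,1) blocked at (3,5); ray(1,0) blocked at (5,3)]
Union (18 distinct): (0,2) (0,3) (1,0) (1,1) (1,3) (1,4) (1,5) (2,2) (2,3) (3,0) (3,1) (3,2) (3,4) (3,5) (4,2) (4,3) (5,2) (5,3)

Answer: 18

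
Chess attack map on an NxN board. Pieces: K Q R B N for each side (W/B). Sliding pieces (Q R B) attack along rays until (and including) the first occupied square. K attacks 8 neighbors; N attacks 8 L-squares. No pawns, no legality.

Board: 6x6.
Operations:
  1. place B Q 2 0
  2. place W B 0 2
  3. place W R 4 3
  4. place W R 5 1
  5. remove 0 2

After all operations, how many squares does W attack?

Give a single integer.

Answer: 18

Derivation:
Op 1: place BQ@(2,0)
Op 2: place WB@(0,2)
Op 3: place WR@(4,3)
Op 4: place WR@(5,1)
Op 5: remove (0,2)
Per-piece attacks for W:
  WR@(4,3): attacks (4,4) (4,5) (4,2) (4,1) (4,0) (5,3) (3,3) (2,3) (1,3) (0,3)
  WR@(5,1): attacks (5,2) (5,3) (5,4) (5,5) (5,0) (4,1) (3,1) (2,1) (1,1) (0,1)
Union (18 distinct): (0,1) (0,3) (1,1) (1,3) (2,1) (2,3) (3,1) (3,3) (4,0) (4,1) (4,2) (4,4) (4,5) (5,0) (5,2) (5,3) (5,4) (5,5)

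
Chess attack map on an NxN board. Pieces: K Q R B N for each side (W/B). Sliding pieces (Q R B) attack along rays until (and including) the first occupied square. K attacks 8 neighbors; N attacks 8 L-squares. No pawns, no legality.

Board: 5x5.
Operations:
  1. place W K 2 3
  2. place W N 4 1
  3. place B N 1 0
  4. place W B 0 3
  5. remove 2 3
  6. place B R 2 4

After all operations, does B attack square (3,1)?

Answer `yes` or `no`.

Op 1: place WK@(2,3)
Op 2: place WN@(4,1)
Op 3: place BN@(1,0)
Op 4: place WB@(0,3)
Op 5: remove (2,3)
Op 6: place BR@(2,4)
Per-piece attacks for B:
  BN@(1,0): attacks (2,2) (3,1) (0,2)
  BR@(2,4): attacks (2,3) (2,2) (2,1) (2,0) (3,4) (4,4) (1,4) (0,4)
B attacks (3,1): yes

Answer: yes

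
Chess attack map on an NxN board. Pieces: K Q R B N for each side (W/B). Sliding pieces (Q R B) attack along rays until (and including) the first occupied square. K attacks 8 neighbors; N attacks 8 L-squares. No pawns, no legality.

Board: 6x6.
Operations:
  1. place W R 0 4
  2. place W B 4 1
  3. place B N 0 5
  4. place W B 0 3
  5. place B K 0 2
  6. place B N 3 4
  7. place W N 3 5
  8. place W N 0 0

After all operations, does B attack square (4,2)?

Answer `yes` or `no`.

Op 1: place WR@(0,4)
Op 2: place WB@(4,1)
Op 3: place BN@(0,5)
Op 4: place WB@(0,3)
Op 5: place BK@(0,2)
Op 6: place BN@(3,4)
Op 7: place WN@(3,5)
Op 8: place WN@(0,0)
Per-piece attacks for B:
  BK@(0,2): attacks (0,3) (0,1) (1,2) (1,3) (1,1)
  BN@(0,5): attacks (1,3) (2,4)
  BN@(3,4): attacks (5,5) (1,5) (4,2) (5,3) (2,2) (1,3)
B attacks (4,2): yes

Answer: yes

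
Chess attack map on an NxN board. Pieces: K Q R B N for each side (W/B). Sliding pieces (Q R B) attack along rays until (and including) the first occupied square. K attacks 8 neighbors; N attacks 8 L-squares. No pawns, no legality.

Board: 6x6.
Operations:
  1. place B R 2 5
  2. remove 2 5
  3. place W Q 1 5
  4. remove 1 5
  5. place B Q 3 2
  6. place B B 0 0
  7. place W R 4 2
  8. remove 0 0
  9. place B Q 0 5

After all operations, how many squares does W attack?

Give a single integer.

Op 1: place BR@(2,5)
Op 2: remove (2,5)
Op 3: place WQ@(1,5)
Op 4: remove (1,5)
Op 5: place BQ@(3,2)
Op 6: place BB@(0,0)
Op 7: place WR@(4,2)
Op 8: remove (0,0)
Op 9: place BQ@(0,5)
Per-piece attacks for W:
  WR@(4,2): attacks (4,3) (4,4) (4,5) (4,1) (4,0) (5,2) (3,2) [ray(-1,0) blocked at (3,2)]
Union (7 distinct): (3,2) (4,0) (4,1) (4,3) (4,4) (4,5) (5,2)

Answer: 7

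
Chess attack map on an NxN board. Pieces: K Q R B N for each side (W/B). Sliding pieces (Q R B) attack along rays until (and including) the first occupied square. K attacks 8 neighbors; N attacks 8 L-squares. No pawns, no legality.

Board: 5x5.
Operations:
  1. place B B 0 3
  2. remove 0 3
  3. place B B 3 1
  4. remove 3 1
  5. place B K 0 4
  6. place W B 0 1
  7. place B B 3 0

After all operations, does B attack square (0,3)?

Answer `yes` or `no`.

Answer: yes

Derivation:
Op 1: place BB@(0,3)
Op 2: remove (0,3)
Op 3: place BB@(3,1)
Op 4: remove (3,1)
Op 5: place BK@(0,4)
Op 6: place WB@(0,1)
Op 7: place BB@(3,0)
Per-piece attacks for B:
  BK@(0,4): attacks (0,3) (1,4) (1,3)
  BB@(3,0): attacks (4,1) (2,1) (1,2) (0,3)
B attacks (0,3): yes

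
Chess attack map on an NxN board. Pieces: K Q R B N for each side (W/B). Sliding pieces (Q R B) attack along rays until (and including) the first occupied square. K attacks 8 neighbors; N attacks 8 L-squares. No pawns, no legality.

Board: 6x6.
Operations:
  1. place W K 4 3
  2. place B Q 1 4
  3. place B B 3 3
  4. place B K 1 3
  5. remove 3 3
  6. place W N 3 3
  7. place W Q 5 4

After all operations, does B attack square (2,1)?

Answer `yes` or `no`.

Op 1: place WK@(4,3)
Op 2: place BQ@(1,4)
Op 3: place BB@(3,3)
Op 4: place BK@(1,3)
Op 5: remove (3,3)
Op 6: place WN@(3,3)
Op 7: place WQ@(5,4)
Per-piece attacks for B:
  BK@(1,3): attacks (1,4) (1,2) (2,3) (0,3) (2,4) (2,2) (0,4) (0,2)
  BQ@(1,4): attacks (1,5) (1,3) (2,4) (3,4) (4,4) (5,4) (0,4) (2,5) (2,3) (3,2) (4,1) (5,0) (0,5) (0,3) [ray(0,-1) blocked at (1,3); ray(1,0) blocked at (5,4)]
B attacks (2,1): no

Answer: no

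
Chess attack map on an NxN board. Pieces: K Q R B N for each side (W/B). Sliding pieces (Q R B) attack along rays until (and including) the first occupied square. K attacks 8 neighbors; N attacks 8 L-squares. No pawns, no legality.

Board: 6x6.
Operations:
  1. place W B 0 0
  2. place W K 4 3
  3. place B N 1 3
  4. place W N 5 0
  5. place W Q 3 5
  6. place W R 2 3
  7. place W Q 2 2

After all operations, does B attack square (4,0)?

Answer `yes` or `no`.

Answer: no

Derivation:
Op 1: place WB@(0,0)
Op 2: place WK@(4,3)
Op 3: place BN@(1,3)
Op 4: place WN@(5,0)
Op 5: place WQ@(3,5)
Op 6: place WR@(2,3)
Op 7: place WQ@(2,2)
Per-piece attacks for B:
  BN@(1,3): attacks (2,5) (3,4) (0,5) (2,1) (3,2) (0,1)
B attacks (4,0): no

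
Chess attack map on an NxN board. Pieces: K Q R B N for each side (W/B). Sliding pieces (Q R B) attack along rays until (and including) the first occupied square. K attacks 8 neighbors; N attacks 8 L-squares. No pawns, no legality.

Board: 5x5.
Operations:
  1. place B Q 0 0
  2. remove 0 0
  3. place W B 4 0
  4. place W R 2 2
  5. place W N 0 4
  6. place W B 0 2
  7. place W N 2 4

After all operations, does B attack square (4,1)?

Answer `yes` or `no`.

Answer: no

Derivation:
Op 1: place BQ@(0,0)
Op 2: remove (0,0)
Op 3: place WB@(4,0)
Op 4: place WR@(2,2)
Op 5: place WN@(0,4)
Op 6: place WB@(0,2)
Op 7: place WN@(2,4)
Per-piece attacks for B:
B attacks (4,1): no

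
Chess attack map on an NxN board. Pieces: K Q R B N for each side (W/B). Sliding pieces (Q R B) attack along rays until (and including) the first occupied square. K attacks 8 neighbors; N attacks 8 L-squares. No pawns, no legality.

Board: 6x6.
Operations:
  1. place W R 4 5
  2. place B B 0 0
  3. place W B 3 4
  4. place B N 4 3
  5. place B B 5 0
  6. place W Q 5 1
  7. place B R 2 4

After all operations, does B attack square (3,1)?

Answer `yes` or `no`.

Answer: yes

Derivation:
Op 1: place WR@(4,5)
Op 2: place BB@(0,0)
Op 3: place WB@(3,4)
Op 4: place BN@(4,3)
Op 5: place BB@(5,0)
Op 6: place WQ@(5,1)
Op 7: place BR@(2,4)
Per-piece attacks for B:
  BB@(0,0): attacks (1,1) (2,2) (3,3) (4,4) (5,5)
  BR@(2,4): attacks (2,5) (2,3) (2,2) (2,1) (2,0) (3,4) (1,4) (0,4) [ray(1,0) blocked at (3,4)]
  BN@(4,3): attacks (5,5) (3,5) (2,4) (5,1) (3,1) (2,2)
  BB@(5,0): attacks (4,1) (3,2) (2,3) (1,4) (0,5)
B attacks (3,1): yes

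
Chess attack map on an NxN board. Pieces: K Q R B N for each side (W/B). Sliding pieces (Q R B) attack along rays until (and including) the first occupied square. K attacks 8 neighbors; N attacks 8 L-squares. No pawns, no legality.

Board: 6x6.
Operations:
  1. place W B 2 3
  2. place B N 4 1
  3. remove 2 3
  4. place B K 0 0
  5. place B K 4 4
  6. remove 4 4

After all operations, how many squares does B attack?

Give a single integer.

Op 1: place WB@(2,3)
Op 2: place BN@(4,1)
Op 3: remove (2,3)
Op 4: place BK@(0,0)
Op 5: place BK@(4,4)
Op 6: remove (4,4)
Per-piece attacks for B:
  BK@(0,0): attacks (0,1) (1,0) (1,1)
  BN@(4,1): attacks (5,3) (3,3) (2,2) (2,0)
Union (7 distinct): (0,1) (1,0) (1,1) (2,0) (2,2) (3,3) (5,3)

Answer: 7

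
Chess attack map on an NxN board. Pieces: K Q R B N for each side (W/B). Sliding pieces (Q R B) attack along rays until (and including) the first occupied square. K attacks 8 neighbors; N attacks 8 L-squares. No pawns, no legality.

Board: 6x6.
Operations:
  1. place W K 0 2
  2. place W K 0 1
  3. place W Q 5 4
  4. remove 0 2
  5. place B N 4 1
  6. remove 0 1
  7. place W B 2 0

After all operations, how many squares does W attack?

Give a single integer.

Op 1: place WK@(0,2)
Op 2: place WK@(0,1)
Op 3: place WQ@(5,4)
Op 4: remove (0,2)
Op 5: place BN@(4,1)
Op 6: remove (0,1)
Op 7: place WB@(2,0)
Per-piece attacks for W:
  WB@(2,0): attacks (3,1) (4,2) (5,3) (1,1) (0,2)
  WQ@(5,4): attacks (5,5) (5,3) (5,2) (5,1) (5,0) (4,4) (3,4) (2,4) (1,4) (0,4) (4,5) (4,3) (3,2) (2,1) (1,0)
Union (19 distinct): (0,2) (0,4) (1,0) (1,1) (1,4) (2,1) (2,4) (3,1) (3,2) (3,4) (4,2) (4,3) (4,4) (4,5) (5,0) (5,1) (5,2) (5,3) (5,5)

Answer: 19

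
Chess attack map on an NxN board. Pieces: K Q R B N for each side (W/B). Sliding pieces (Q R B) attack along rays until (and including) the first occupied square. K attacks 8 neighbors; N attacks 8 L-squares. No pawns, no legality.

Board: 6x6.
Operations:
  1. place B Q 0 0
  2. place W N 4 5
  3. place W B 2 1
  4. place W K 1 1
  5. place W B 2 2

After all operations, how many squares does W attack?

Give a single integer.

Answer: 23

Derivation:
Op 1: place BQ@(0,0)
Op 2: place WN@(4,5)
Op 3: place WB@(2,1)
Op 4: place WK@(1,1)
Op 5: place WB@(2,2)
Per-piece attacks for W:
  WK@(1,1): attacks (1,2) (1,0) (2,1) (0,1) (2,2) (2,0) (0,2) (0,0)
  WB@(2,1): attacks (3,2) (4,3) (5,4) (3,0) (1,2) (0,3) (1,0)
  WB@(2,2): attacks (3,3) (4,4) (5,5) (3,1) (4,0) (1,3) (0,4) (1,1) [ray(-1,-1) blocked at (1,1)]
  WN@(4,5): attacks (5,3) (3,3) (2,4)
Union (23 distinct): (0,0) (0,1) (0,2) (0,3) (0,4) (1,0) (1,1) (1,2) (1,3) (2,0) (2,1) (2,2) (2,4) (3,0) (3,1) (3,2) (3,3) (4,0) (4,3) (4,4) (5,3) (5,4) (5,5)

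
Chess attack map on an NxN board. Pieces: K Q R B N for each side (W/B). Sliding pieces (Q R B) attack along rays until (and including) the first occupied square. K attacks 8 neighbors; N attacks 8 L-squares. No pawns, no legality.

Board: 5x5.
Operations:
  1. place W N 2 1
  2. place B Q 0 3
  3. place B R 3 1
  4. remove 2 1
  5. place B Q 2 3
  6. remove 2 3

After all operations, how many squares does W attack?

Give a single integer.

Answer: 0

Derivation:
Op 1: place WN@(2,1)
Op 2: place BQ@(0,3)
Op 3: place BR@(3,1)
Op 4: remove (2,1)
Op 5: place BQ@(2,3)
Op 6: remove (2,3)
Per-piece attacks for W:
Union (0 distinct): (none)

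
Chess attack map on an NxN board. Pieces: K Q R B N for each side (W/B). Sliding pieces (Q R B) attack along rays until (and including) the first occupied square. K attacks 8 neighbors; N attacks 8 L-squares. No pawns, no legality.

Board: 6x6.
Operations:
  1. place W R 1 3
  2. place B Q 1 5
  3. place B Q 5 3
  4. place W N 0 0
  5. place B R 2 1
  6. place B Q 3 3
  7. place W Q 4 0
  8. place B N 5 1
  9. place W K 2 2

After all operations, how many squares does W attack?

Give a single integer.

Op 1: place WR@(1,3)
Op 2: place BQ@(1,5)
Op 3: place BQ@(5,3)
Op 4: place WN@(0,0)
Op 5: place BR@(2,1)
Op 6: place BQ@(3,3)
Op 7: place WQ@(4,0)
Op 8: place BN@(5,1)
Op 9: place WK@(2,2)
Per-piece attacks for W:
  WN@(0,0): attacks (1,2) (2,1)
  WR@(1,3): attacks (1,4) (1,5) (1,2) (1,1) (1,0) (2,3) (3,3) (0,3) [ray(0,1) blocked at (1,5); ray(1,0) blocked at (3,3)]
  WK@(2,2): attacks (2,3) (2,1) (3,2) (1,2) (3,3) (3,1) (1,3) (1,1)
  WQ@(4,0): attacks (4,1) (4,2) (4,3) (4,4) (4,5) (5,0) (3,0) (2,0) (1,0) (0,0) (5,1) (3,1) (2,2) [ray(-1,0) blocked at (0,0); ray(1,1) blocked at (5,1); ray(-1,1) blocked at (2,2)]
Union (23 distinct): (0,0) (0,3) (1,0) (1,1) (1,2) (1,3) (1,4) (1,5) (2,0) (2,1) (2,2) (2,3) (3,0) (3,1) (3,2) (3,3) (4,1) (4,2) (4,3) (4,4) (4,5) (5,0) (5,1)

Answer: 23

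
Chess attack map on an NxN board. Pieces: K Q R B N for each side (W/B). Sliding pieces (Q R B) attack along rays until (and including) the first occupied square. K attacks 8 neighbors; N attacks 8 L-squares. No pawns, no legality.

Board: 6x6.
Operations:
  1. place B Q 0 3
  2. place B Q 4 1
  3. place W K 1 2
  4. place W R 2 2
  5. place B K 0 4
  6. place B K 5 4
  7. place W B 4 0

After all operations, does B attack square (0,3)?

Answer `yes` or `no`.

Answer: yes

Derivation:
Op 1: place BQ@(0,3)
Op 2: place BQ@(4,1)
Op 3: place WK@(1,2)
Op 4: place WR@(2,2)
Op 5: place BK@(0,4)
Op 6: place BK@(5,4)
Op 7: place WB@(4,0)
Per-piece attacks for B:
  BQ@(0,3): attacks (0,4) (0,2) (0,1) (0,0) (1,3) (2,3) (3,3) (4,3) (5,3) (1,4) (2,5) (1,2) [ray(0,1) blocked at (0,4); ray(1,-1) blocked at (1,2)]
  BK@(0,4): attacks (0,5) (0,3) (1,4) (1,5) (1,3)
  BQ@(4,1): attacks (4,2) (4,3) (4,4) (4,5) (4,0) (5,1) (3,1) (2,1) (1,1) (0,1) (5,2) (5,0) (3,2) (2,3) (1,4) (0,5) (3,0) [ray(0,-1) blocked at (4,0)]
  BK@(5,4): attacks (5,5) (5,3) (4,4) (4,5) (4,3)
B attacks (0,3): yes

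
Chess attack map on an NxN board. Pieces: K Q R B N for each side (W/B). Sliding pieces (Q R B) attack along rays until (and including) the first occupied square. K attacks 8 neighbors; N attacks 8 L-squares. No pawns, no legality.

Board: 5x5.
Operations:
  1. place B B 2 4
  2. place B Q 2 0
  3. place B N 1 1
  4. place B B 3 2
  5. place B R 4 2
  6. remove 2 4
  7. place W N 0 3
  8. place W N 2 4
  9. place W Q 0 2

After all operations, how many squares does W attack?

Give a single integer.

Op 1: place BB@(2,4)
Op 2: place BQ@(2,0)
Op 3: place BN@(1,1)
Op 4: place BB@(3,2)
Op 5: place BR@(4,2)
Op 6: remove (2,4)
Op 7: place WN@(0,3)
Op 8: place WN@(2,4)
Op 9: place WQ@(0,2)
Per-piece attacks for W:
  WQ@(0,2): attacks (0,3) (0,1) (0,0) (1,2) (2,2) (3,2) (1,3) (2,4) (1,1) [ray(0,1) blocked at (0,3); ray(1,0) blocked at (3,2); ray(1,1) blocked at (2,4); ray(1,-1) blocked at (1,1)]
  WN@(0,3): attacks (2,4) (1,1) (2,2)
  WN@(2,4): attacks (3,2) (4,3) (1,2) (0,3)
Union (10 distinct): (0,0) (0,1) (0,3) (1,1) (1,2) (1,3) (2,2) (2,4) (3,2) (4,3)

Answer: 10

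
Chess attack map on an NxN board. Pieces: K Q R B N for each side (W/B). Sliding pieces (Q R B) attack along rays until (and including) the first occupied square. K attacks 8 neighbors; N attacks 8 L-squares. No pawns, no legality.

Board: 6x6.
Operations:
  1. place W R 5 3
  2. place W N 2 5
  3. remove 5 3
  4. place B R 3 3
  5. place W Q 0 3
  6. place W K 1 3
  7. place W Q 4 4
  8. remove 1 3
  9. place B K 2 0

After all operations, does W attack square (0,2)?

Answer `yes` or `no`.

Op 1: place WR@(5,3)
Op 2: place WN@(2,5)
Op 3: remove (5,3)
Op 4: place BR@(3,3)
Op 5: place WQ@(0,3)
Op 6: place WK@(1,3)
Op 7: place WQ@(4,4)
Op 8: remove (1,3)
Op 9: place BK@(2,0)
Per-piece attacks for W:
  WQ@(0,3): attacks (0,4) (0,5) (0,2) (0,1) (0,0) (1,3) (2,3) (3,3) (1,4) (2,5) (1,2) (2,1) (3,0) [ray(1,0) blocked at (3,3); ray(1,1) blocked at (2,5)]
  WN@(2,5): attacks (3,3) (4,4) (1,3) (0,4)
  WQ@(4,4): attacks (4,5) (4,3) (4,2) (4,1) (4,0) (5,4) (3,4) (2,4) (1,4) (0,4) (5,5) (5,3) (3,5) (3,3) [ray(-1,-1) blocked at (3,3)]
W attacks (0,2): yes

Answer: yes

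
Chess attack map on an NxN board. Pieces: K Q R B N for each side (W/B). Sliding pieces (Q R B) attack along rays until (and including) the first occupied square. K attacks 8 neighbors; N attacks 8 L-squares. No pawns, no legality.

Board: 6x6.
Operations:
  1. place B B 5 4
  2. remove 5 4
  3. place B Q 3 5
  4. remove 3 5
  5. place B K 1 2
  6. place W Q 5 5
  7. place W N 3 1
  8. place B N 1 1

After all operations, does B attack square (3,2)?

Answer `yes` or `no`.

Answer: yes

Derivation:
Op 1: place BB@(5,4)
Op 2: remove (5,4)
Op 3: place BQ@(3,5)
Op 4: remove (3,5)
Op 5: place BK@(1,2)
Op 6: place WQ@(5,5)
Op 7: place WN@(3,1)
Op 8: place BN@(1,1)
Per-piece attacks for B:
  BN@(1,1): attacks (2,3) (3,2) (0,3) (3,0)
  BK@(1,2): attacks (1,3) (1,1) (2,2) (0,2) (2,3) (2,1) (0,3) (0,1)
B attacks (3,2): yes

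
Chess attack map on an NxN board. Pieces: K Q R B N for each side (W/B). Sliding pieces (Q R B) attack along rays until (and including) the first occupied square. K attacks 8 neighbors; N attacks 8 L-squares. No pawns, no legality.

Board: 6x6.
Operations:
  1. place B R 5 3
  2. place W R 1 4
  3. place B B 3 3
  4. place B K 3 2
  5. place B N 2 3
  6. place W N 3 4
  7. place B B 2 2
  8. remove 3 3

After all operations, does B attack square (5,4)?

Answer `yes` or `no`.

Answer: yes

Derivation:
Op 1: place BR@(5,3)
Op 2: place WR@(1,4)
Op 3: place BB@(3,3)
Op 4: place BK@(3,2)
Op 5: place BN@(2,3)
Op 6: place WN@(3,4)
Op 7: place BB@(2,2)
Op 8: remove (3,3)
Per-piece attacks for B:
  BB@(2,2): attacks (3,3) (4,4) (5,5) (3,1) (4,0) (1,3) (0,4) (1,1) (0,0)
  BN@(2,3): attacks (3,5) (4,4) (1,5) (0,4) (3,1) (4,2) (1,1) (0,2)
  BK@(3,2): attacks (3,3) (3,1) (4,2) (2,2) (4,3) (4,1) (2,3) (2,1)
  BR@(5,3): attacks (5,4) (5,5) (5,2) (5,1) (5,0) (4,3) (3,3) (2,3) [ray(-1,0) blocked at (2,3)]
B attacks (5,4): yes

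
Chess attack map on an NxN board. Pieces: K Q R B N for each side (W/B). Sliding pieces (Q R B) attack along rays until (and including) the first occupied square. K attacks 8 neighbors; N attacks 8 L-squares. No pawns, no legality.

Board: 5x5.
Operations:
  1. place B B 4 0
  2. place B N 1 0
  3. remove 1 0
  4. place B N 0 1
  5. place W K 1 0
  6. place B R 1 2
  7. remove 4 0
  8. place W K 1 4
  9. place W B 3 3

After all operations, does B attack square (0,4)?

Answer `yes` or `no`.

Answer: no

Derivation:
Op 1: place BB@(4,0)
Op 2: place BN@(1,0)
Op 3: remove (1,0)
Op 4: place BN@(0,1)
Op 5: place WK@(1,0)
Op 6: place BR@(1,2)
Op 7: remove (4,0)
Op 8: place WK@(1,4)
Op 9: place WB@(3,3)
Per-piece attacks for B:
  BN@(0,1): attacks (1,3) (2,2) (2,0)
  BR@(1,2): attacks (1,3) (1,4) (1,1) (1,0) (2,2) (3,2) (4,2) (0,2) [ray(0,1) blocked at (1,4); ray(0,-1) blocked at (1,0)]
B attacks (0,4): no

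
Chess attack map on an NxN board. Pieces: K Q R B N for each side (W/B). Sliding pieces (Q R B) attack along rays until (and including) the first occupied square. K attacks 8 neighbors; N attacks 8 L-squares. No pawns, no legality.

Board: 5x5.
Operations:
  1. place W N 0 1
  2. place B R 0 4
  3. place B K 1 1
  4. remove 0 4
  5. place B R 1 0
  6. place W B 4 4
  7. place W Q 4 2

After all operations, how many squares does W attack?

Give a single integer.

Op 1: place WN@(0,1)
Op 2: place BR@(0,4)
Op 3: place BK@(1,1)
Op 4: remove (0,4)
Op 5: place BR@(1,0)
Op 6: place WB@(4,4)
Op 7: place WQ@(4,2)
Per-piece attacks for W:
  WN@(0,1): attacks (1,3) (2,2) (2,0)
  WQ@(4,2): attacks (4,3) (4,4) (4,1) (4,0) (3,2) (2,2) (1,2) (0,2) (3,3) (2,4) (3,1) (2,0) [ray(0,1) blocked at (4,4)]
  WB@(4,4): attacks (3,3) (2,2) (1,1) [ray(-1,-1) blocked at (1,1)]
Union (14 distinct): (0,2) (1,1) (1,2) (1,3) (2,0) (2,2) (2,4) (3,1) (3,2) (3,3) (4,0) (4,1) (4,3) (4,4)

Answer: 14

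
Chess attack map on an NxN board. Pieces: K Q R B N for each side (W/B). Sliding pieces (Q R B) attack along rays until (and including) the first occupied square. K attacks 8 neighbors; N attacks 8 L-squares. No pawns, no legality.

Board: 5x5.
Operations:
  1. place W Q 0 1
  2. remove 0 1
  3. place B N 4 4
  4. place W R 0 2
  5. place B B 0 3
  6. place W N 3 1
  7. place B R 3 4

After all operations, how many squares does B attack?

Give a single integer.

Op 1: place WQ@(0,1)
Op 2: remove (0,1)
Op 3: place BN@(4,4)
Op 4: place WR@(0,2)
Op 5: place BB@(0,3)
Op 6: place WN@(3,1)
Op 7: place BR@(3,4)
Per-piece attacks for B:
  BB@(0,3): attacks (1,4) (1,2) (2,1) (3,0)
  BR@(3,4): attacks (3,3) (3,2) (3,1) (4,4) (2,4) (1,4) (0,4) [ray(0,-1) blocked at (3,1); ray(1,0) blocked at (4,4)]
  BN@(4,4): attacks (3,2) (2,3)
Union (11 distinct): (0,4) (1,2) (1,4) (2,1) (2,3) (2,4) (3,0) (3,1) (3,2) (3,3) (4,4)

Answer: 11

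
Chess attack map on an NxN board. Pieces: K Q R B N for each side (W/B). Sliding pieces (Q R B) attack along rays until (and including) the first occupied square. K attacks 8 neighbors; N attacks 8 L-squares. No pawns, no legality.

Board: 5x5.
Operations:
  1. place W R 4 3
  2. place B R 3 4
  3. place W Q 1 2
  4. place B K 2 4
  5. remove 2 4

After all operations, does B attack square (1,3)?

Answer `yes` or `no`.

Answer: no

Derivation:
Op 1: place WR@(4,3)
Op 2: place BR@(3,4)
Op 3: place WQ@(1,2)
Op 4: place BK@(2,4)
Op 5: remove (2,4)
Per-piece attacks for B:
  BR@(3,4): attacks (3,3) (3,2) (3,1) (3,0) (4,4) (2,4) (1,4) (0,4)
B attacks (1,3): no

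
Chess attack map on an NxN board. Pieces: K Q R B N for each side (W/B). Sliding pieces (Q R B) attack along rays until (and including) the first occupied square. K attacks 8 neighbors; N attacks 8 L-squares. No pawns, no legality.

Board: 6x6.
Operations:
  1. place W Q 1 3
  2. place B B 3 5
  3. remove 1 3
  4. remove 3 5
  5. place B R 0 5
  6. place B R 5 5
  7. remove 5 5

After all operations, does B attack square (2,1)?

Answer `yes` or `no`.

Answer: no

Derivation:
Op 1: place WQ@(1,3)
Op 2: place BB@(3,5)
Op 3: remove (1,3)
Op 4: remove (3,5)
Op 5: place BR@(0,5)
Op 6: place BR@(5,5)
Op 7: remove (5,5)
Per-piece attacks for B:
  BR@(0,5): attacks (0,4) (0,3) (0,2) (0,1) (0,0) (1,5) (2,5) (3,5) (4,5) (5,5)
B attacks (2,1): no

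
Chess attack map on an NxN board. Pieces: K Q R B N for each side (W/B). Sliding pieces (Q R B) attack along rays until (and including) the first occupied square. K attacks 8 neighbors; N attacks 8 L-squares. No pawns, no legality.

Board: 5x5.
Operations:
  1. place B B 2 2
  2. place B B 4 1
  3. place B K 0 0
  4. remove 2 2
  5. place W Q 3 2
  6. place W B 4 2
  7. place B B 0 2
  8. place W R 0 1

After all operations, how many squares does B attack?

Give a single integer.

Op 1: place BB@(2,2)
Op 2: place BB@(4,1)
Op 3: place BK@(0,0)
Op 4: remove (2,2)
Op 5: place WQ@(3,2)
Op 6: place WB@(4,2)
Op 7: place BB@(0,2)
Op 8: place WR@(0,1)
Per-piece attacks for B:
  BK@(0,0): attacks (0,1) (1,0) (1,1)
  BB@(0,2): attacks (1,3) (2,4) (1,1) (2,0)
  BB@(4,1): attacks (3,2) (3,0) [ray(-1,1) blocked at (3,2)]
Union (8 distinct): (0,1) (1,0) (1,1) (1,3) (2,0) (2,4) (3,0) (3,2)

Answer: 8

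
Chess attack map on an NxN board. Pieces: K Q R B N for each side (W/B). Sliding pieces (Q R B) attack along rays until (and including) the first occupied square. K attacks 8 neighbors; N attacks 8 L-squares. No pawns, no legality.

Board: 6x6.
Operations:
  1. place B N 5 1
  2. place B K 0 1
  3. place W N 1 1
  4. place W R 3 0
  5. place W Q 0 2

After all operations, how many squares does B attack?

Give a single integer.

Answer: 8

Derivation:
Op 1: place BN@(5,1)
Op 2: place BK@(0,1)
Op 3: place WN@(1,1)
Op 4: place WR@(3,0)
Op 5: place WQ@(0,2)
Per-piece attacks for B:
  BK@(0,1): attacks (0,2) (0,0) (1,1) (1,2) (1,0)
  BN@(5,1): attacks (4,3) (3,2) (3,0)
Union (8 distinct): (0,0) (0,2) (1,0) (1,1) (1,2) (3,0) (3,2) (4,3)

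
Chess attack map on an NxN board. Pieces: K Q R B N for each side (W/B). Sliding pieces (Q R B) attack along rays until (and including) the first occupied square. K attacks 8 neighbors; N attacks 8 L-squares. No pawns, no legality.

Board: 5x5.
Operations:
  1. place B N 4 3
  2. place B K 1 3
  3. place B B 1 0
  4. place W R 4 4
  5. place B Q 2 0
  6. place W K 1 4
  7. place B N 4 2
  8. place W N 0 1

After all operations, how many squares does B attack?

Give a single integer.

Answer: 19

Derivation:
Op 1: place BN@(4,3)
Op 2: place BK@(1,3)
Op 3: place BB@(1,0)
Op 4: place WR@(4,4)
Op 5: place BQ@(2,0)
Op 6: place WK@(1,4)
Op 7: place BN@(4,2)
Op 8: place WN@(0,1)
Per-piece attacks for B:
  BB@(1,0): attacks (2,1) (3,2) (4,3) (0,1) [ray(1,1) blocked at (4,3); ray(-1,1) blocked at (0,1)]
  BK@(1,3): attacks (1,4) (1,2) (2,3) (0,3) (2,4) (2,2) (0,4) (0,2)
  BQ@(2,0): attacks (2,1) (2,2) (2,3) (2,4) (3,0) (4,0) (1,0) (3,1) (4,2) (1,1) (0,2) [ray(-1,0) blocked at (1,0); ray(1,1) blocked at (4,2)]
  BN@(4,2): attacks (3,4) (2,3) (3,0) (2,1)
  BN@(4,3): attacks (2,4) (3,1) (2,2)
Union (19 distinct): (0,1) (0,2) (0,3) (0,4) (1,0) (1,1) (1,2) (1,4) (2,1) (2,2) (2,3) (2,4) (3,0) (3,1) (3,2) (3,4) (4,0) (4,2) (4,3)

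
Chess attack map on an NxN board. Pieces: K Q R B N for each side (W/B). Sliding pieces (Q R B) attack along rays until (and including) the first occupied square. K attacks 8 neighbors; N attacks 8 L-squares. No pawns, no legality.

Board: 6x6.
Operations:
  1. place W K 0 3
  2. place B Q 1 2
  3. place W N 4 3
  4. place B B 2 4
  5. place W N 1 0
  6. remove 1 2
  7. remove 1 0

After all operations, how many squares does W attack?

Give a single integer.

Op 1: place WK@(0,3)
Op 2: place BQ@(1,2)
Op 3: place WN@(4,3)
Op 4: place BB@(2,4)
Op 5: place WN@(1,0)
Op 6: remove (1,2)
Op 7: remove (1,0)
Per-piece attacks for W:
  WK@(0,3): attacks (0,4) (0,2) (1,3) (1,4) (1,2)
  WN@(4,3): attacks (5,5) (3,5) (2,4) (5,1) (3,1) (2,2)
Union (11 distinct): (0,2) (0,4) (1,2) (1,3) (1,4) (2,2) (2,4) (3,1) (3,5) (5,1) (5,5)

Answer: 11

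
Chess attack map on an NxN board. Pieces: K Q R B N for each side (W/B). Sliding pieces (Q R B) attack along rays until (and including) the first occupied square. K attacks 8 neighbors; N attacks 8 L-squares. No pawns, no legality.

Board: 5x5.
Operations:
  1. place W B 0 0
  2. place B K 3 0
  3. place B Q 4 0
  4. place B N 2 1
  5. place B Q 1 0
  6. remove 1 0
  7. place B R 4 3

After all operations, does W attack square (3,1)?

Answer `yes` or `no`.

Op 1: place WB@(0,0)
Op 2: place BK@(3,0)
Op 3: place BQ@(4,0)
Op 4: place BN@(2,1)
Op 5: place BQ@(1,0)
Op 6: remove (1,0)
Op 7: place BR@(4,3)
Per-piece attacks for W:
  WB@(0,0): attacks (1,1) (2,2) (3,3) (4,4)
W attacks (3,1): no

Answer: no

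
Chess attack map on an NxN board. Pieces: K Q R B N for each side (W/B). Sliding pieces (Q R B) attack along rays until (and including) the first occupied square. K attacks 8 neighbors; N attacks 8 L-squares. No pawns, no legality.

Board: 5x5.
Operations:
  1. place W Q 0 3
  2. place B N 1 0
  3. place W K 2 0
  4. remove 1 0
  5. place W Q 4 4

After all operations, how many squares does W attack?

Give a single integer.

Answer: 21

Derivation:
Op 1: place WQ@(0,3)
Op 2: place BN@(1,0)
Op 3: place WK@(2,0)
Op 4: remove (1,0)
Op 5: place WQ@(4,4)
Per-piece attacks for W:
  WQ@(0,3): attacks (0,4) (0,2) (0,1) (0,0) (1,3) (2,3) (3,3) (4,3) (1,4) (1,2) (2,1) (3,0)
  WK@(2,0): attacks (2,1) (3,0) (1,0) (3,1) (1,1)
  WQ@(4,4): attacks (4,3) (4,2) (4,1) (4,0) (3,4) (2,4) (1,4) (0,4) (3,3) (2,2) (1,1) (0,0)
Union (21 distinct): (0,0) (0,1) (0,2) (0,4) (1,0) (1,1) (1,2) (1,3) (1,4) (2,1) (2,2) (2,3) (2,4) (3,0) (3,1) (3,3) (3,4) (4,0) (4,1) (4,2) (4,3)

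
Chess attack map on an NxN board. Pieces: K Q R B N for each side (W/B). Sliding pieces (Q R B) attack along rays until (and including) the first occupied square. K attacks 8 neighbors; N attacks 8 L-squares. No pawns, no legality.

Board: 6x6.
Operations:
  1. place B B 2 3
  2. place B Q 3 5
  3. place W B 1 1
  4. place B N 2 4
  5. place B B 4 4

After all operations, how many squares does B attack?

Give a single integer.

Answer: 23

Derivation:
Op 1: place BB@(2,3)
Op 2: place BQ@(3,5)
Op 3: place WB@(1,1)
Op 4: place BN@(2,4)
Op 5: place BB@(4,4)
Per-piece attacks for B:
  BB@(2,3): attacks (3,4) (4,5) (3,2) (4,1) (5,0) (1,4) (0,5) (1,2) (0,1)
  BN@(2,4): attacks (4,5) (0,5) (3,2) (4,3) (1,2) (0,3)
  BQ@(3,5): attacks (3,4) (3,3) (3,2) (3,1) (3,0) (4,5) (5,5) (2,5) (1,5) (0,5) (4,4) (2,4) [ray(1,-1) blocked at (4,4); ray(-1,-1) blocked at (2,4)]
  BB@(4,4): attacks (5,5) (5,3) (3,5) (3,3) (2,2) (1,1) [ray(-1,1) blocked at (3,5); ray(-1,-1) blocked at (1,1)]
Union (23 distinct): (0,1) (0,3) (0,5) (1,1) (1,2) (1,4) (1,5) (2,2) (2,4) (2,5) (3,0) (3,1) (3,2) (3,3) (3,4) (3,5) (4,1) (4,3) (4,4) (4,5) (5,0) (5,3) (5,5)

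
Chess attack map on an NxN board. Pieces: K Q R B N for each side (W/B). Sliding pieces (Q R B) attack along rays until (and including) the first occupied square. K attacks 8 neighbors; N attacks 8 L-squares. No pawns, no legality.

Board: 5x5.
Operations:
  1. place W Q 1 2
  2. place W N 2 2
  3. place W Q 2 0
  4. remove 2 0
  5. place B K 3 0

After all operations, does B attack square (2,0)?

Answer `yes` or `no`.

Answer: yes

Derivation:
Op 1: place WQ@(1,2)
Op 2: place WN@(2,2)
Op 3: place WQ@(2,0)
Op 4: remove (2,0)
Op 5: place BK@(3,0)
Per-piece attacks for B:
  BK@(3,0): attacks (3,1) (4,0) (2,0) (4,1) (2,1)
B attacks (2,0): yes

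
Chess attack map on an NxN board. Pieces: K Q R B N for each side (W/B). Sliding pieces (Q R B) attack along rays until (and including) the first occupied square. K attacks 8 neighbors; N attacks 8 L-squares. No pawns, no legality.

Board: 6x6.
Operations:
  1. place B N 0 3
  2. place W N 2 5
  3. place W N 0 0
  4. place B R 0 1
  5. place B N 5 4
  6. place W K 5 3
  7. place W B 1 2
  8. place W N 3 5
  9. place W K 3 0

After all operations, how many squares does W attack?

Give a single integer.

Op 1: place BN@(0,3)
Op 2: place WN@(2,5)
Op 3: place WN@(0,0)
Op 4: place BR@(0,1)
Op 5: place BN@(5,4)
Op 6: place WK@(5,3)
Op 7: place WB@(1,2)
Op 8: place WN@(3,5)
Op 9: place WK@(3,0)
Per-piece attacks for W:
  WN@(0,0): attacks (1,2) (2,1)
  WB@(1,2): attacks (2,3) (3,4) (4,5) (2,1) (3,0) (0,3) (0,1) [ray(1,-1) blocked at (3,0); ray(-1,1) blocked at (0,3); ray(-1,-1) blocked at (0,1)]
  WN@(2,5): attacks (3,3) (4,4) (1,3) (0,4)
  WK@(3,0): attacks (3,1) (4,0) (2,0) (4,1) (2,1)
  WN@(3,5): attacks (4,3) (5,4) (2,3) (1,4)
  WK@(5,3): attacks (5,4) (5,2) (4,3) (4,4) (4,2)
Union (21 distinct): (0,1) (0,3) (0,4) (1,2) (1,3) (1,4) (2,0) (2,1) (2,3) (3,0) (3,1) (3,3) (3,4) (4,0) (4,1) (4,2) (4,3) (4,4) (4,5) (5,2) (5,4)

Answer: 21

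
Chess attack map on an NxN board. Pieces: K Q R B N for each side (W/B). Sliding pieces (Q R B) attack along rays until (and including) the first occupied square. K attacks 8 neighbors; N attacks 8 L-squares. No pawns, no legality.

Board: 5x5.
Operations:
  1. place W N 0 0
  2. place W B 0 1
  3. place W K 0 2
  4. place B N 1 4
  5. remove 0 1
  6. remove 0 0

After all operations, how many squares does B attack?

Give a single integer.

Op 1: place WN@(0,0)
Op 2: place WB@(0,1)
Op 3: place WK@(0,2)
Op 4: place BN@(1,4)
Op 5: remove (0,1)
Op 6: remove (0,0)
Per-piece attacks for B:
  BN@(1,4): attacks (2,2) (3,3) (0,2)
Union (3 distinct): (0,2) (2,2) (3,3)

Answer: 3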